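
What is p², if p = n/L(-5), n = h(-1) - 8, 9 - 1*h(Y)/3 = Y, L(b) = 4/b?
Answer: 3025/4 ≈ 756.25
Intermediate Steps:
h(Y) = 27 - 3*Y
n = 22 (n = (27 - 3*(-1)) - 8 = (27 + 3) - 8 = 30 - 8 = 22)
p = -55/2 (p = 22/((4/(-5))) = 22/((4*(-⅕))) = 22/(-⅘) = 22*(-5/4) = -55/2 ≈ -27.500)
p² = (-55/2)² = 3025/4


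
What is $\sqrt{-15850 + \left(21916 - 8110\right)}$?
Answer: $2 i \sqrt{511} \approx 45.211 i$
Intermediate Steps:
$\sqrt{-15850 + \left(21916 - 8110\right)} = \sqrt{-15850 + 13806} = \sqrt{-2044} = 2 i \sqrt{511}$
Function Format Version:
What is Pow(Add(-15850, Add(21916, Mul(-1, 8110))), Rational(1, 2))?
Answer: Mul(2, I, Pow(511, Rational(1, 2))) ≈ Mul(45.211, I)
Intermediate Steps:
Pow(Add(-15850, Add(21916, Mul(-1, 8110))), Rational(1, 2)) = Pow(Add(-15850, Add(21916, -8110)), Rational(1, 2)) = Pow(Add(-15850, 13806), Rational(1, 2)) = Pow(-2044, Rational(1, 2)) = Mul(2, I, Pow(511, Rational(1, 2)))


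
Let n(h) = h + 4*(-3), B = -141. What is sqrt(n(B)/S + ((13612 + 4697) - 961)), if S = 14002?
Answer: sqrt(3401177415086)/14002 ≈ 131.71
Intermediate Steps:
n(h) = -12 + h (n(h) = h - 12 = -12 + h)
sqrt(n(B)/S + ((13612 + 4697) - 961)) = sqrt((-12 - 141)/14002 + ((13612 + 4697) - 961)) = sqrt(-153*1/14002 + (18309 - 961)) = sqrt(-153/14002 + 17348) = sqrt(242906543/14002) = sqrt(3401177415086)/14002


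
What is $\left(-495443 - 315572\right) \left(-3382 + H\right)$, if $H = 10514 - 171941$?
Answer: $133662571135$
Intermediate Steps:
$H = -161427$ ($H = 10514 - 171941 = -161427$)
$\left(-495443 - 315572\right) \left(-3382 + H\right) = \left(-495443 - 315572\right) \left(-3382 - 161427\right) = \left(-811015\right) \left(-164809\right) = 133662571135$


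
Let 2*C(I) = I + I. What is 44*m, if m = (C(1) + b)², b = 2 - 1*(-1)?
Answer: 704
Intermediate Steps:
C(I) = I (C(I) = (I + I)/2 = (2*I)/2 = I)
b = 3 (b = 2 + 1 = 3)
m = 16 (m = (1 + 3)² = 4² = 16)
44*m = 44*16 = 704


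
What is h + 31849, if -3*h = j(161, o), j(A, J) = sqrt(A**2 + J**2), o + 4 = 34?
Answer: 31849 - sqrt(26821)/3 ≈ 31794.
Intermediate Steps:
o = 30 (o = -4 + 34 = 30)
h = -sqrt(26821)/3 (h = -sqrt(161**2 + 30**2)/3 = -sqrt(25921 + 900)/3 = -sqrt(26821)/3 ≈ -54.590)
h + 31849 = -sqrt(26821)/3 + 31849 = 31849 - sqrt(26821)/3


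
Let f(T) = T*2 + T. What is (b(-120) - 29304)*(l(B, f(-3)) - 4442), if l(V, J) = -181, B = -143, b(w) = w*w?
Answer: 68901192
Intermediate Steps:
f(T) = 3*T (f(T) = 2*T + T = 3*T)
b(w) = w²
(b(-120) - 29304)*(l(B, f(-3)) - 4442) = ((-120)² - 29304)*(-181 - 4442) = (14400 - 29304)*(-4623) = -14904*(-4623) = 68901192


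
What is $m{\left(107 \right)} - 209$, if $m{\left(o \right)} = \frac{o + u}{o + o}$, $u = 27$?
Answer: $- \frac{22296}{107} \approx -208.37$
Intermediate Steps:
$m{\left(o \right)} = \frac{27 + o}{2 o}$ ($m{\left(o \right)} = \frac{o + 27}{o + o} = \frac{27 + o}{2 o}$)
$m{\left(107 \right)} - 209 = \frac{27 + 107}{2 \cdot 107} - 209 = \frac{1}{2} \cdot \frac{1}{107} \cdot 134 - 209 = \frac{67}{107} - 209 = - \frac{22296}{107}$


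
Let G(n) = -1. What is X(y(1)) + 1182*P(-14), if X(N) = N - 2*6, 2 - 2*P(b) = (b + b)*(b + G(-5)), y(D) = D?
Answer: -247049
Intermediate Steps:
P(b) = 1 - b*(-1 + b) (P(b) = 1 - (b + b)*(b - 1)/2 = 1 - 2*b*(-1 + b)/2 = 1 - b*(-1 + b))
X(N) = -12 + N (X(N) = N - 12 = -12 + N)
X(y(1)) + 1182*P(-14) = (-12 + 1) + 1182*(1 - 14 - 1*(-14)²) = -11 + 1182*(1 - 14 - 1*196) = -11 + 1182*(1 - 14 - 196) = -11 + 1182*(-209) = -11 - 247038 = -247049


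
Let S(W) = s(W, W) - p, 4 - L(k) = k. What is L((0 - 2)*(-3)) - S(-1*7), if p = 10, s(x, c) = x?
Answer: 15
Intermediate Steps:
L(k) = 4 - k
S(W) = -10 + W (S(W) = W - 1*10 = W - 10 = -10 + W)
L((0 - 2)*(-3)) - S(-1*7) = (4 - (0 - 2)*(-3)) - (-10 - 1*7) = (4 - (-2)*(-3)) - (-10 - 7) = (4 - 1*6) - 1*(-17) = (4 - 6) + 17 = -2 + 17 = 15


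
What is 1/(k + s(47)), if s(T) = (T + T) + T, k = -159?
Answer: -1/18 ≈ -0.055556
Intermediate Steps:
s(T) = 3*T (s(T) = 2*T + T = 3*T)
1/(k + s(47)) = 1/(-159 + 3*47) = 1/(-159 + 141) = 1/(-18) = -1/18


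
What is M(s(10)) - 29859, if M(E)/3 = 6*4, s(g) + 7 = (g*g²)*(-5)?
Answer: -29787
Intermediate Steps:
s(g) = -7 - 5*g³ (s(g) = -7 + (g*g²)*(-5) = -7 + g³*(-5) = -7 - 5*g³)
M(E) = 72 (M(E) = 3*(6*4) = 3*24 = 72)
M(s(10)) - 29859 = 72 - 29859 = -29787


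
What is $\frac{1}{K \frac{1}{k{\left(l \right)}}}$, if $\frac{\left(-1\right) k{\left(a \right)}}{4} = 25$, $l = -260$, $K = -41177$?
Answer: $\frac{100}{41177} \approx 0.0024285$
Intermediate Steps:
$k{\left(a \right)} = -100$ ($k{\left(a \right)} = \left(-4\right) 25 = -100$)
$\frac{1}{K \frac{1}{k{\left(l \right)}}} = \frac{1}{\left(-41177\right) \frac{1}{-100}} = \frac{1}{\left(-41177\right) \left(- \frac{1}{100}\right)} = \frac{1}{\frac{41177}{100}} = \frac{100}{41177}$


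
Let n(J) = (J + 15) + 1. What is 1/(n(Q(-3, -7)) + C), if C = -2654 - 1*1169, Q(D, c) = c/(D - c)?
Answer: -4/15235 ≈ -0.00026255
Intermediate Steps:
C = -3823 (C = -2654 - 1169 = -3823)
n(J) = 16 + J (n(J) = (15 + J) + 1 = 16 + J)
1/(n(Q(-3, -7)) + C) = 1/((16 - 7/(-3 - 1*(-7))) - 3823) = 1/((16 - 7/(-3 + 7)) - 3823) = 1/((16 - 7/4) - 3823) = 1/(57/4 - 3823) = 1/(-15235/4) = -4/15235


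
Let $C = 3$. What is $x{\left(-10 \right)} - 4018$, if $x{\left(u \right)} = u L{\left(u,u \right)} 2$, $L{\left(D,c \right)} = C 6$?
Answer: $-4378$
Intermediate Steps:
$L{\left(D,c \right)} = 18$ ($L{\left(D,c \right)} = 3 \cdot 6 = 18$)
$x{\left(u \right)} = 36 u$ ($x{\left(u \right)} = u 18 \cdot 2 = 18 u 2 = 36 u$)
$x{\left(-10 \right)} - 4018 = 36 \left(-10\right) - 4018 = -360 - 4018 = -4378$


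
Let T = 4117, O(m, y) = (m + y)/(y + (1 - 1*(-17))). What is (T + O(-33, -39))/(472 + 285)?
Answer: 28843/5299 ≈ 5.4431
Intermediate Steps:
O(m, y) = (m + y)/(18 + y) (O(m, y) = (m + y)/(y + (1 + 17)) = (m + y)/(y + 18) = (m + y)/(18 + y))
(T + O(-33, -39))/(472 + 285) = (4117 + (-33 - 39)/(18 - 39))/(472 + 285) = (4117 - 72/(-21))/757 = (4117 - 1/21*(-72))*(1/757) = (4117 + 24/7)*(1/757) = (28843/7)*(1/757) = 28843/5299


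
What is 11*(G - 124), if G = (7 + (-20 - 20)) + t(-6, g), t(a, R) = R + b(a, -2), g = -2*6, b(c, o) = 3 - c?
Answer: -1760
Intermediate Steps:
g = -12
t(a, R) = 3 + R - a (t(a, R) = R + (3 - a) = 3 + R - a)
G = -36 (G = (7 + (-20 - 20)) + (3 - 12 - 1*(-6)) = (7 - 40) + (3 - 12 + 6) = -33 - 3 = -36)
11*(G - 124) = 11*(-36 - 124) = 11*(-160) = -1760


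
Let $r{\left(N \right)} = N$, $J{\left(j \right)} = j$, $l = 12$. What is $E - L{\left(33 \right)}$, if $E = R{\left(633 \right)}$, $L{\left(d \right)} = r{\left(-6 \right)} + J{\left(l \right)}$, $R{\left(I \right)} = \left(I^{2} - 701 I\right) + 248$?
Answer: $-42802$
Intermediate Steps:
$R{\left(I \right)} = 248 + I^{2} - 701 I$
$L{\left(d \right)} = 6$ ($L{\left(d \right)} = -6 + 12 = 6$)
$E = -42796$ ($E = 248 + 633^{2} - 443733 = 248 + 400689 - 443733 = -42796$)
$E - L{\left(33 \right)} = -42796 - 6 = -42802$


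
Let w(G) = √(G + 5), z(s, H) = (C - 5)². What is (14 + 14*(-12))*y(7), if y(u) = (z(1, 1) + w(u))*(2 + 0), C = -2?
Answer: -15092 - 616*√3 ≈ -16159.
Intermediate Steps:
z(s, H) = 49 (z(s, H) = (-2 - 5)² = (-7)² = 49)
w(G) = √(5 + G)
y(u) = 98 + 2*√(5 + u) (y(u) = (49 + √(5 + u))*(2 + 0) = (49 + √(5 + u))*2 = 98 + 2*√(5 + u))
(14 + 14*(-12))*y(7) = (14 + 14*(-12))*(98 + 2*√(5 + 7)) = (14 - 168)*(98 + 2*√12) = -154*(98 + 2*(2*√3)) = -154*(98 + 4*√3) = -15092 - 616*√3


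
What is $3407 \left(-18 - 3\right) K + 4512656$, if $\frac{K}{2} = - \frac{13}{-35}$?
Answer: $\frac{22297534}{5} \approx 4.4595 \cdot 10^{6}$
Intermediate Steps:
$K = \frac{26}{35}$ ($K = 2 \left(- \frac{13}{-35}\right) = 2 \left(\left(-13\right) \left(- \frac{1}{35}\right)\right) = 2 \cdot \frac{13}{35} = \frac{26}{35} \approx 0.74286$)
$3407 \left(-18 - 3\right) K + 4512656 = 3407 \left(-18 - 3\right) \frac{26}{35} + 4512656 = 3407 \left(\left(-21\right) \frac{26}{35}\right) + 4512656 = 3407 \left(- \frac{78}{5}\right) + 4512656 = - \frac{265746}{5} + 4512656 = \frac{22297534}{5}$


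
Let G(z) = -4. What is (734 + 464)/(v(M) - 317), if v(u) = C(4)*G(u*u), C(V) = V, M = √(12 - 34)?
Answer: -1198/333 ≈ -3.5976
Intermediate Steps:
M = I*√22 (M = √(-22) = I*√22 ≈ 4.6904*I)
v(u) = -16 (v(u) = 4*(-4) = -16)
(734 + 464)/(v(M) - 317) = (734 + 464)/(-16 - 317) = 1198/(-333) = 1198*(-1/333) = -1198/333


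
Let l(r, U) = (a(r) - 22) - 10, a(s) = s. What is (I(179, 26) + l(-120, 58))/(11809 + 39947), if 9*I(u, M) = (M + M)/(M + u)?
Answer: -70097/23872455 ≈ -0.0029363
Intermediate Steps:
I(u, M) = 2*M/(9*(M + u)) (I(u, M) = ((M + M)/(M + u))/9 = ((2*M)/(M + u))/9 = (2*M/(M + u))/9 = 2*M/(9*(M + u)))
l(r, U) = -32 + r (l(r, U) = (r - 22) - 10 = (-22 + r) - 10 = -32 + r)
(I(179, 26) + l(-120, 58))/(11809 + 39947) = ((2/9)*26/(26 + 179) + (-32 - 120))/(11809 + 39947) = ((2/9)*26/205 - 152)/51756 = ((2/9)*26*(1/205) - 152)*(1/51756) = (52/1845 - 152)*(1/51756) = -280388/1845*1/51756 = -70097/23872455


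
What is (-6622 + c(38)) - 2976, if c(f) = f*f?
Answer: -8154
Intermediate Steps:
c(f) = f²
(-6622 + c(38)) - 2976 = (-6622 + 38²) - 2976 = (-6622 + 1444) - 2976 = -5178 - 2976 = -8154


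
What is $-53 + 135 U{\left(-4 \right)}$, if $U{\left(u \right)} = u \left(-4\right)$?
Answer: $2107$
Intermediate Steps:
$U{\left(u \right)} = - 4 u$
$-53 + 135 U{\left(-4 \right)} = -53 + 135 \left(\left(-4\right) \left(-4\right)\right) = -53 + 135 \cdot 16 = -53 + 2160 = 2107$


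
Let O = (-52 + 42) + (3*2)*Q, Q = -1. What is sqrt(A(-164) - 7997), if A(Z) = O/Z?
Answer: I*sqrt(13442793)/41 ≈ 89.425*I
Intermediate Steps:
O = -16 (O = (-52 + 42) + (3*2)*(-1) = -10 + 6*(-1) = -10 - 6 = -16)
A(Z) = -16/Z
sqrt(A(-164) - 7997) = sqrt(-16/(-164) - 7997) = sqrt(-16*(-1/164) - 7997) = sqrt(4/41 - 7997) = sqrt(-327873/41) = I*sqrt(13442793)/41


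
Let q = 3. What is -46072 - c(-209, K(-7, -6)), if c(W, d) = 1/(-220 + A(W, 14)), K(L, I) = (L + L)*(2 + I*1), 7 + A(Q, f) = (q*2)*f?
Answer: -6588295/143 ≈ -46072.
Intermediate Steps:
A(Q, f) = -7 + 6*f (A(Q, f) = -7 + (3*2)*f = -7 + 6*f)
K(L, I) = 2*L*(2 + I) (K(L, I) = (2*L)*(2 + I) = 2*L*(2 + I))
c(W, d) = -1/143 (c(W, d) = 1/(-220 + (-7 + 6*14)) = 1/(-220 + (-7 + 84)) = 1/(-220 + 77) = 1/(-143) = -1/143)
-46072 - c(-209, K(-7, -6)) = -46072 - 1*(-1/143) = -46072 + 1/143 = -6588295/143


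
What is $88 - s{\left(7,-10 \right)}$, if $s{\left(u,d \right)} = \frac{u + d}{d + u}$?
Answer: $87$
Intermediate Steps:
$s{\left(u,d \right)} = 1$ ($s{\left(u,d \right)} = \frac{d + u}{d + u} = 1$)
$88 - s{\left(7,-10 \right)} = 88 - 1 = 87$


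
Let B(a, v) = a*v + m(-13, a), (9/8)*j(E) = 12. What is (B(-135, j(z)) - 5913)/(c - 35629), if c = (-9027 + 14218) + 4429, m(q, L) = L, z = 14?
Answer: 7488/26009 ≈ 0.28790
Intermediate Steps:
j(E) = 32/3 (j(E) = (8/9)*12 = 32/3)
B(a, v) = a + a*v (B(a, v) = a*v + a = a + a*v)
c = 9620 (c = 5191 + 4429 = 9620)
(B(-135, j(z)) - 5913)/(c - 35629) = (-135*(1 + 32/3) - 5913)/(9620 - 35629) = (-135*35/3 - 5913)/(-26009) = (-1575 - 5913)*(-1/26009) = -7488*(-1/26009) = 7488/26009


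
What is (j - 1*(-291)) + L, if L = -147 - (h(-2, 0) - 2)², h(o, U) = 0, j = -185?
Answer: -45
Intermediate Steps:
L = -151 (L = -147 - (0 - 2)² = -147 - 1*(-2)² = -147 - 1*4 = -147 - 4 = -151)
(j - 1*(-291)) + L = (-185 - 1*(-291)) - 151 = (-185 + 291) - 151 = 106 - 151 = -45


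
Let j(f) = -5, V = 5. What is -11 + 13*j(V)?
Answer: -76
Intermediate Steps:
-11 + 13*j(V) = -11 + 13*(-5) = -11 - 65 = -76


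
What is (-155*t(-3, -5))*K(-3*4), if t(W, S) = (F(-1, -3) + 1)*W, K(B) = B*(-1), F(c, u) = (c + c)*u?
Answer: 39060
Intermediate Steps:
F(c, u) = 2*c*u (F(c, u) = (2*c)*u = 2*c*u)
K(B) = -B
t(W, S) = 7*W (t(W, S) = (2*(-1)*(-3) + 1)*W = (6 + 1)*W = 7*W)
(-155*t(-3, -5))*K(-3*4) = (-1085*(-3))*(-(-3)*4) = (-155*(-21))*(-1*(-12)) = 3255*12 = 39060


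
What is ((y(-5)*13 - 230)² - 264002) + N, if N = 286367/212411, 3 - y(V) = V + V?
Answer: -55286261124/212411 ≈ -2.6028e+5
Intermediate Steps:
y(V) = 3 - 2*V (y(V) = 3 - (V + V) = 3 - 2*V)
N = 286367/212411 (N = 286367*(1/212411) = 286367/212411 ≈ 1.3482)
((y(-5)*13 - 230)² - 264002) + N = (((3 - 2*(-5))*13 - 230)² - 264002) + 286367/212411 = (((3 + 10)*13 - 230)² - 264002) + 286367/212411 = ((13*13 - 230)² - 264002) + 286367/212411 = ((169 - 230)² - 264002) + 286367/212411 = ((-61)² - 264002) + 286367/212411 = (3721 - 264002) + 286367/212411 = -260281 + 286367/212411 = -55286261124/212411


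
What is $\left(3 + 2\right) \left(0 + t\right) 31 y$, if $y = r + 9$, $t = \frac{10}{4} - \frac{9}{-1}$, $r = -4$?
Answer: $\frac{17825}{2} \approx 8912.5$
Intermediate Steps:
$t = \frac{23}{2}$ ($t = 10 \cdot \frac{1}{4} - -9 = \frac{5}{2} + 9 = \frac{23}{2} \approx 11.5$)
$y = 5$ ($y = -4 + 9 = 5$)
$\left(3 + 2\right) \left(0 + t\right) 31 y = \left(3 + 2\right) \left(0 + \frac{23}{2}\right) 31 \cdot 5 = 5 \cdot \frac{23}{2} \cdot 31 \cdot 5 = \frac{115}{2} \cdot 31 \cdot 5 = \frac{3565}{2} \cdot 5 = \frac{17825}{2}$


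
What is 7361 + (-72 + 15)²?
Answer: 10610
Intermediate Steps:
7361 + (-72 + 15)² = 7361 + (-57)² = 7361 + 3249 = 10610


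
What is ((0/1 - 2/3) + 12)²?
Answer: 1156/9 ≈ 128.44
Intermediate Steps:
((0/1 - 2/3) + 12)² = ((0*1 - 2*⅓) + 12)² = ((0 - ⅔) + 12)² = (-⅔ + 12)² = (34/3)² = 1156/9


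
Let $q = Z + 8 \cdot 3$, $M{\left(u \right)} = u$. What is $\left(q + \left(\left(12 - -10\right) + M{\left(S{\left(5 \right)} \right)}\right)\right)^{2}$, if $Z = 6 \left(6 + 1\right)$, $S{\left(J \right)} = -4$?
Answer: $7056$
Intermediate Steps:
$Z = 42$ ($Z = 6 \cdot 7 = 42$)
$q = 66$ ($q = 42 + 8 \cdot 3 = 42 + 24 = 66$)
$\left(q + \left(\left(12 - -10\right) + M{\left(S{\left(5 \right)} \right)}\right)\right)^{2} = \left(66 + \left(\left(12 - -10\right) - 4\right)\right)^{2} = \left(66 + \left(\left(12 + 10\right) - 4\right)\right)^{2} = \left(66 + \left(22 - 4\right)\right)^{2} = \left(66 + 18\right)^{2} = 84^{2} = 7056$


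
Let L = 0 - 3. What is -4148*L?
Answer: 12444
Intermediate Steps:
L = -3
-4148*L = -4148*(-3) = 12444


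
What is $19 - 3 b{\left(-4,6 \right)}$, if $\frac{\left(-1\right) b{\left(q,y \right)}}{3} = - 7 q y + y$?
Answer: $1585$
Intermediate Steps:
$b{\left(q,y \right)} = - 3 y + 21 q y$ ($b{\left(q,y \right)} = - 3 \left(- 7 q y + y\right) = - 3 \left(y - 7 q y\right) = - 3 y + 21 q y$)
$19 - 3 b{\left(-4,6 \right)} = 19 - 3 \cdot 3 \cdot 6 \left(-1 + 7 \left(-4\right)\right) = 19 - 3 \cdot 3 \cdot 6 \left(-1 - 28\right) = 19 - 3 \cdot 3 \cdot 6 \left(-29\right) = 19 - -1566 = 19 + 1566 = 1585$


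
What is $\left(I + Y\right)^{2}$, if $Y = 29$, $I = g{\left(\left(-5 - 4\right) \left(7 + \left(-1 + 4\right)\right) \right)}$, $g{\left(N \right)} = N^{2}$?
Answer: $66080641$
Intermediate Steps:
$I = 8100$ ($I = \left(\left(-5 - 4\right) \left(7 + \left(-1 + 4\right)\right)\right)^{2} = \left(- 9 \left(7 + 3\right)\right)^{2} = \left(\left(-9\right) 10\right)^{2} = \left(-90\right)^{2} = 8100$)
$\left(I + Y\right)^{2} = \left(8100 + 29\right)^{2} = 8129^{2} = 66080641$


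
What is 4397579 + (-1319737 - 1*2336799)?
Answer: 741043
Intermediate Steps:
4397579 + (-1319737 - 1*2336799) = 4397579 + (-1319737 - 2336799) = 4397579 - 3656536 = 741043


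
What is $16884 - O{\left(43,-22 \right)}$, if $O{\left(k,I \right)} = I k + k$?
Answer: $17787$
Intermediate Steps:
$O{\left(k,I \right)} = k + I k$
$16884 - O{\left(43,-22 \right)} = 16884 - 43 \left(1 - 22\right) = 16884 - 43 \left(-21\right) = 16884 - -903 = 16884 + 903 = 17787$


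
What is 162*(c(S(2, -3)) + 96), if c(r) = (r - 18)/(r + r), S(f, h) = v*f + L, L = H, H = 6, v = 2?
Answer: 77436/5 ≈ 15487.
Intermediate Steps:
L = 6
S(f, h) = 6 + 2*f (S(f, h) = 2*f + 6 = 6 + 2*f)
c(r) = (-18 + r)/(2*r) (c(r) = (-18 + r)/((2*r)) = (-18 + r)*(1/(2*r)) = (-18 + r)/(2*r))
162*(c(S(2, -3)) + 96) = 162*((-18 + (6 + 2*2))/(2*(6 + 2*2)) + 96) = 162*((-18 + (6 + 4))/(2*(6 + 4)) + 96) = 162*((½)*(-18 + 10)/10 + 96) = 162*((½)*(⅒)*(-8) + 96) = 162*(-⅖ + 96) = 162*(478/5) = 77436/5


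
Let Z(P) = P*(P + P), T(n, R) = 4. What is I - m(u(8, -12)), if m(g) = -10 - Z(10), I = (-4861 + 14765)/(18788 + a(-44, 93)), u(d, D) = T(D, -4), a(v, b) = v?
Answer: 493268/2343 ≈ 210.53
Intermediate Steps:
Z(P) = 2*P² (Z(P) = P*(2*P) = 2*P²)
u(d, D) = 4
I = 1238/2343 (I = (-4861 + 14765)/(18788 - 44) = 9904/18744 = 9904*(1/18744) = 1238/2343 ≈ 0.52838)
m(g) = -210 (m(g) = -10 - 2*10² = -10 - 2*100 = -10 - 1*200 = -10 - 200 = -210)
I - m(u(8, -12)) = 1238/2343 - 1*(-210) = 1238/2343 + 210 = 493268/2343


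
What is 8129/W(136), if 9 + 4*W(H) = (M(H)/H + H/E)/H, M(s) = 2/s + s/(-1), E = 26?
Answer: -531651687424/146645523 ≈ -3625.4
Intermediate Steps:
M(s) = -s + 2/s (M(s) = 2/s + s*(-1) = 2/s - s = -s + 2/s)
W(H) = -9/4 + (H/26 + (-H + 2/H)/H)/(4*H) (W(H) = -9/4 + (((-H + 2/H)/H + H/26)/H)/4 = -9/4 + ((H/26 + (-H + 2/H)/H)/H)/4 = -9/4 + (H/26 + (-H + 2/H)/H)/(4*H))
8129/W(136) = 8129/(-233/104 + (1/2)/136**3 - 1/4/136) = 8129/(-233/104 + (1/2)*(1/2515456) - 1/4*1/136) = 8129/(-233/104 + 1/5030912 - 1/544) = 8129/(-146645523/65401856) = 8129*(-65401856/146645523) = -531651687424/146645523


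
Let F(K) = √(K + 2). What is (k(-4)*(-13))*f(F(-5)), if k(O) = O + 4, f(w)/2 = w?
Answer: 0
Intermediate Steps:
F(K) = √(2 + K)
f(w) = 2*w
k(O) = 4 + O
(k(-4)*(-13))*f(F(-5)) = ((4 - 4)*(-13))*(2*√(2 - 5)) = (0*(-13))*(2*√(-3)) = 0*(2*(I*√3)) = 0*(2*I*√3) = 0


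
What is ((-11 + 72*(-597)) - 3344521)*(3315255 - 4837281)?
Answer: 5155887427416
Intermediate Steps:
((-11 + 72*(-597)) - 3344521)*(3315255 - 4837281) = ((-11 - 42984) - 3344521)*(-1522026) = (-42995 - 3344521)*(-1522026) = -3387516*(-1522026) = 5155887427416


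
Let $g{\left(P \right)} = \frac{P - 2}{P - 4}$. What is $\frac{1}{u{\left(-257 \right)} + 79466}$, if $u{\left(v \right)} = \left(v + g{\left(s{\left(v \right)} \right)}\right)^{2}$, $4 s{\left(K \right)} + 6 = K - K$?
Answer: $\frac{121}{17567786} \approx 6.8876 \cdot 10^{-6}$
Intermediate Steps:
$s{\left(K \right)} = - \frac{3}{2}$ ($s{\left(K \right)} = - \frac{3}{2} + \frac{K - K}{4} = - \frac{3}{2} + \frac{1}{4} \cdot 0 = - \frac{3}{2} + 0 = - \frac{3}{2}$)
$g{\left(P \right)} = \frac{-2 + P}{-4 + P}$
$u{\left(v \right)} = \left(\frac{7}{11} + v\right)^{2}$ ($u{\left(v \right)} = \left(v + \frac{-2 - \frac{3}{2}}{-4 - \frac{3}{2}}\right)^{2} = \left(v + \frac{1}{- \frac{11}{2}} \left(- \frac{7}{2}\right)\right)^{2} = \left(v - - \frac{7}{11}\right)^{2} = \left(v + \frac{7}{11}\right)^{2} = \left(\frac{7}{11} + v\right)^{2}$)
$\frac{1}{u{\left(-257 \right)} + 79466} = \frac{1}{\frac{\left(7 + 11 \left(-257\right)\right)^{2}}{121} + 79466} = \frac{1}{\frac{\left(7 - 2827\right)^{2}}{121} + 79466} = \frac{1}{\frac{\left(-2820\right)^{2}}{121} + 79466} = \frac{1}{\frac{1}{121} \cdot 7952400 + 79466} = \frac{1}{\frac{7952400}{121} + 79466} = \frac{1}{\frac{17567786}{121}} = \frac{121}{17567786}$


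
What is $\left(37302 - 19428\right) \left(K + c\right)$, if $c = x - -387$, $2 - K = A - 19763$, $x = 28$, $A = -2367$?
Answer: $403005078$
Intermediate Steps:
$K = 22132$ ($K = 2 - \left(-2367 - 19763\right) = 2 - -22130 = 2 + 22130 = 22132$)
$c = 415$ ($c = 28 - -387 = 28 + 387 = 415$)
$\left(37302 - 19428\right) \left(K + c\right) = \left(37302 - 19428\right) \left(22132 + 415\right) = 17874 \cdot 22547 = 403005078$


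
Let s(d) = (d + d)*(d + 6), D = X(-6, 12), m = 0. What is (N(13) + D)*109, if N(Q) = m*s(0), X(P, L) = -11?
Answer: -1199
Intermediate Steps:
D = -11
s(d) = 2*d*(6 + d) (s(d) = (2*d)*(6 + d) = 2*d*(6 + d))
N(Q) = 0 (N(Q) = 0*(2*0*(6 + 0)) = 0*(2*0*6) = 0*0 = 0)
(N(13) + D)*109 = (0 - 11)*109 = -11*109 = -1199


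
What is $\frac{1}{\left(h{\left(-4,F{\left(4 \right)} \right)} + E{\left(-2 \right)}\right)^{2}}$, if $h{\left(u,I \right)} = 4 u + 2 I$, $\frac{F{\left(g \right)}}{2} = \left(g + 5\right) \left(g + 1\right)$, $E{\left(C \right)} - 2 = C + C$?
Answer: $\frac{1}{26244} \approx 3.8104 \cdot 10^{-5}$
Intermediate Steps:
$E{\left(C \right)} = 2 + 2 C$ ($E{\left(C \right)} = 2 + \left(C + C\right) = 2 + 2 C$)
$F{\left(g \right)} = 2 \left(1 + g\right) \left(5 + g\right)$ ($F{\left(g \right)} = 2 \left(g + 5\right) \left(g + 1\right) = 2 \left(5 + g\right) \left(1 + g\right) = 2 \left(1 + g\right) \left(5 + g\right)$)
$h{\left(u,I \right)} = 2 I + 4 u$
$\frac{1}{\left(h{\left(-4,F{\left(4 \right)} \right)} + E{\left(-2 \right)}\right)^{2}} = \frac{1}{\left(\left(2 \left(10 + 2 \cdot 4^{2} + 12 \cdot 4\right) + 4 \left(-4\right)\right) + \left(2 + 2 \left(-2\right)\right)\right)^{2}} = \frac{1}{\left(\left(2 \left(10 + 2 \cdot 16 + 48\right) - 16\right) + \left(2 - 4\right)\right)^{2}} = \frac{1}{\left(\left(2 \left(10 + 32 + 48\right) - 16\right) - 2\right)^{2}} = \frac{1}{\left(\left(2 \cdot 90 - 16\right) - 2\right)^{2}} = \frac{1}{\left(\left(180 - 16\right) - 2\right)^{2}} = \frac{1}{\left(164 - 2\right)^{2}} = \frac{1}{162^{2}} = \frac{1}{26244}$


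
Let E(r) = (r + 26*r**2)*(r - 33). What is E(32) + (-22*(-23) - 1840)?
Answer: -27990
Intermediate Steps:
E(r) = (-33 + r)*(r + 26*r**2) (E(r) = (r + 26*r**2)*(-33 + r) = (-33 + r)*(r + 26*r**2))
E(32) + (-22*(-23) - 1840) = 32*(-33 - 857*32 + 26*32**2) + (-22*(-23) - 1840) = 32*(-33 - 27424 + 26*1024) + (506 - 1840) = 32*(-33 - 27424 + 26624) - 1334 = 32*(-833) - 1334 = -26656 - 1334 = -27990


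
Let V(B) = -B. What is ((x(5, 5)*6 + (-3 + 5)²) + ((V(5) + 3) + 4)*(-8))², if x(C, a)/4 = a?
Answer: 11664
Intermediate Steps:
x(C, a) = 4*a
((x(5, 5)*6 + (-3 + 5)²) + ((V(5) + 3) + 4)*(-8))² = (((4*5)*6 + (-3 + 5)²) + ((-1*5 + 3) + 4)*(-8))² = ((20*6 + 2²) + ((-5 + 3) + 4)*(-8))² = ((120 + 4) + (-2 + 4)*(-8))² = (124 + 2*(-8))² = (124 - 16)² = 108² = 11664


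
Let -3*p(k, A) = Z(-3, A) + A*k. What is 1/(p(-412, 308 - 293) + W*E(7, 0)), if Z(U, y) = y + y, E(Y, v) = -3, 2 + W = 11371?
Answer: -1/32057 ≈ -3.1194e-5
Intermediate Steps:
W = 11369 (W = -2 + 11371 = 11369)
Z(U, y) = 2*y
p(k, A) = -2*A/3 - A*k/3 (p(k, A) = -(2*A + A*k)/3 = -2*A/3 - A*k/3)
1/(p(-412, 308 - 293) + W*E(7, 0)) = 1/((308 - 293)*(-2 - 1*(-412))/3 + 11369*(-3)) = 1/((⅓)*15*(-2 + 412) - 34107) = 1/((⅓)*15*410 - 34107) = 1/(2050 - 34107) = 1/(-32057) = -1/32057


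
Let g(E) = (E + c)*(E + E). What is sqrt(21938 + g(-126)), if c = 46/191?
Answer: sqrt(1956450818)/191 ≈ 231.58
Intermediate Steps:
c = 46/191 (c = 46*(1/191) = 46/191 ≈ 0.24084)
g(E) = 2*E*(46/191 + E) (g(E) = (E + 46/191)*(E + E) = (46/191 + E)*(2*E) = 2*E*(46/191 + E))
sqrt(21938 + g(-126)) = sqrt(21938 + (2/191)*(-126)*(46 + 191*(-126))) = sqrt(21938 + (2/191)*(-126)*(46 - 24066)) = sqrt(21938 + (2/191)*(-126)*(-24020)) = sqrt(21938 + 6053040/191) = sqrt(10243198/191) = sqrt(1956450818)/191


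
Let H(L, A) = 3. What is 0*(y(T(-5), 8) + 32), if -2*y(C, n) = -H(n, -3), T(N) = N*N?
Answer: 0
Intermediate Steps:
T(N) = N²
y(C, n) = 3/2 (y(C, n) = -(-1)*3/2 = -½*(-3) = 3/2)
0*(y(T(-5), 8) + 32) = 0*(3/2 + 32) = 0*(67/2) = 0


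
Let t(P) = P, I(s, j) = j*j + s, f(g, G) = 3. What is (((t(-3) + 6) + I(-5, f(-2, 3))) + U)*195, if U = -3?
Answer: 780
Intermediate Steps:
I(s, j) = s + j**2 (I(s, j) = j**2 + s = s + j**2)
(((t(-3) + 6) + I(-5, f(-2, 3))) + U)*195 = (((-3 + 6) + (-5 + 3**2)) - 3)*195 = ((3 + (-5 + 9)) - 3)*195 = ((3 + 4) - 3)*195 = (7 - 3)*195 = 4*195 = 780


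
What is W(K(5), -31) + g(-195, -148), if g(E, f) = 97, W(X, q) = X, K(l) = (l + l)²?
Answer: 197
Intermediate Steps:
K(l) = 4*l² (K(l) = (2*l)² = 4*l²)
W(K(5), -31) + g(-195, -148) = 4*5² + 97 = 4*25 + 97 = 100 + 97 = 197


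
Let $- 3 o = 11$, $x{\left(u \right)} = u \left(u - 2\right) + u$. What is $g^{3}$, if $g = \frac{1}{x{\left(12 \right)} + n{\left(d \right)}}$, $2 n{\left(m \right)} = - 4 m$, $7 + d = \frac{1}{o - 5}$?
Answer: $\frac{2197}{6869835701} \approx 3.198 \cdot 10^{-7}$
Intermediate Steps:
$x{\left(u \right)} = u + u \left(-2 + u\right)$ ($x{\left(u \right)} = u \left(-2 + u\right) + u = u + u \left(-2 + u\right)$)
$o = - \frac{11}{3}$ ($o = \left(- \frac{1}{3}\right) 11 = - \frac{11}{3} \approx -3.6667$)
$d = - \frac{185}{26}$ ($d = -7 + \frac{1}{- \frac{11}{3} - 5} = -7 + \frac{1}{- \frac{26}{3}} = -7 - \frac{3}{26} = - \frac{185}{26} \approx -7.1154$)
$n{\left(m \right)} = - 2 m$ ($n{\left(m \right)} = \frac{\left(-4\right) m}{2} = - 2 m$)
$g = \frac{13}{1901}$ ($g = \frac{1}{12 \left(-1 + 12\right) - - \frac{185}{13}} = \frac{1}{12 \cdot 11 + \frac{185}{13}} = \frac{1}{132 + \frac{185}{13}} = \frac{1}{\frac{1901}{13}} = \frac{13}{1901} \approx 0.0068385$)
$g^{3} = \left(\frac{13}{1901}\right)^{3} = \frac{2197}{6869835701}$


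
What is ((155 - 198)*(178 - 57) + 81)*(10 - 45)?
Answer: 179270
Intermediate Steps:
((155 - 198)*(178 - 57) + 81)*(10 - 45) = (-43*121 + 81)*(-35) = (-5203 + 81)*(-35) = -5122*(-35) = 179270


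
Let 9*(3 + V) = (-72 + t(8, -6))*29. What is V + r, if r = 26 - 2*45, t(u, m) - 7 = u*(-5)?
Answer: -1216/3 ≈ -405.33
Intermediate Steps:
t(u, m) = 7 - 5*u (t(u, m) = 7 + u*(-5) = 7 - 5*u)
r = -64 (r = 26 - 90 = -64)
V = -1024/3 (V = -3 + ((-72 + (7 - 5*8))*29)/9 = -3 + ((-72 + (7 - 40))*29)/9 = -3 + ((-72 - 33)*29)/9 = -3 + (-105*29)/9 = -3 + (⅑)*(-3045) = -3 - 1015/3 = -1024/3 ≈ -341.33)
V + r = -1024/3 - 64 = -1216/3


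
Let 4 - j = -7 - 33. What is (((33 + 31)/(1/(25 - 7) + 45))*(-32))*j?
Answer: -1622016/811 ≈ -2000.0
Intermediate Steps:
j = 44 (j = 4 - (-7 - 33) = 4 - 1*(-40) = 4 + 40 = 44)
(((33 + 31)/(1/(25 - 7) + 45))*(-32))*j = (((33 + 31)/(1/(25 - 7) + 45))*(-32))*44 = ((64/(1/18 + 45))*(-32))*44 = ((64/(811/18))*(-32))*44 = ((64*(18/811))*(-32))*44 = ((1152/811)*(-32))*44 = -36864/811*44 = -1622016/811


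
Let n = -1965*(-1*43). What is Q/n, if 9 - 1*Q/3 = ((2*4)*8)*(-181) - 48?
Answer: 11641/28165 ≈ 0.41331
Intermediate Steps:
Q = 34923 (Q = 27 - 3*(((2*4)*8)*(-181) - 48) = 27 - 3*((8*8)*(-181) - 48) = 27 - 3*(64*(-181) - 48) = 27 - 3*(-11584 - 48) = 27 - 3*(-11632) = 27 + 34896 = 34923)
n = 84495 (n = -1965*(-43) = -393*(-215) = 84495)
Q/n = 34923/84495 = 34923*(1/84495) = 11641/28165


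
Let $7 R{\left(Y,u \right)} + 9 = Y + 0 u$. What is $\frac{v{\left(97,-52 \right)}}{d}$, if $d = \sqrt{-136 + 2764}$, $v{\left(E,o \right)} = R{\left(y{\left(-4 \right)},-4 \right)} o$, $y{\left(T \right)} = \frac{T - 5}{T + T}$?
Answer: $\frac{39 \sqrt{73}}{292} \approx 1.1412$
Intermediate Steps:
$y{\left(T \right)} = \frac{-5 + T}{2 T}$
$R{\left(Y,u \right)} = - \frac{9}{7} + \frac{Y}{7}$ ($R{\left(Y,u \right)} = - \frac{9}{7} + \frac{Y + 0 u}{7} = - \frac{9}{7} + \frac{Y + 0}{7} = - \frac{9}{7} + \frac{Y}{7}$)
$v{\left(E,o \right)} = - \frac{9 o}{8}$ ($v{\left(E,o \right)} = \left(- \frac{9}{7} + \frac{\frac{1}{2} \frac{1}{-4} \left(-5 - 4\right)}{7}\right) o = \left(- \frac{9}{7} + \frac{\frac{1}{2} \left(- \frac{1}{4}\right) \left(-9\right)}{7}\right) o = \left(- \frac{9}{7} + \frac{1}{7} \cdot \frac{9}{8}\right) o = \left(- \frac{9}{7} + \frac{9}{56}\right) o = - \frac{9 o}{8}$)
$d = 6 \sqrt{73}$ ($d = \sqrt{2628} = 6 \sqrt{73} \approx 51.264$)
$\frac{v{\left(97,-52 \right)}}{d} = \frac{\left(- \frac{9}{8}\right) \left(-52\right)}{6 \sqrt{73}} = \frac{117 \frac{\sqrt{73}}{438}}{2} = \frac{39 \sqrt{73}}{292}$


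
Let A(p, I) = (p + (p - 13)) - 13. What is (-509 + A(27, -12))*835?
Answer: -401635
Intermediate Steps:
A(p, I) = -26 + 2*p (A(p, I) = (p + (-13 + p)) - 13 = (-13 + 2*p) - 13 = -26 + 2*p)
(-509 + A(27, -12))*835 = (-509 + (-26 + 2*27))*835 = (-509 + (-26 + 54))*835 = (-509 + 28)*835 = -481*835 = -401635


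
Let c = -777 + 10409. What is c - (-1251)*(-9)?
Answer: -1627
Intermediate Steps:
c = 9632
c - (-1251)*(-9) = 9632 - (-1251)*(-9) = 9632 - 1*11259 = 9632 - 11259 = -1627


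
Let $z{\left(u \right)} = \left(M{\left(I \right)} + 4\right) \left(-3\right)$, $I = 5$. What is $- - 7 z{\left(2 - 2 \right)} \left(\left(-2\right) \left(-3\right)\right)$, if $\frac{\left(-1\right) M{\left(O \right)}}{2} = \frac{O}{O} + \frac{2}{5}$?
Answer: $- \frac{756}{5} \approx -151.2$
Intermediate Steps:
$M{\left(O \right)} = - \frac{14}{5}$ ($M{\left(O \right)} = - 2 \left(\frac{O}{O} + \frac{2}{5}\right) = - 2 \left(1 + 2 \cdot \frac{1}{5}\right) = - 2 \left(1 + \frac{2}{5}\right) = \left(-2\right) \frac{7}{5} = - \frac{14}{5}$)
$z{\left(u \right)} = - \frac{18}{5}$ ($z{\left(u \right)} = \left(- \frac{14}{5} + 4\right) \left(-3\right) = \frac{6}{5} \left(-3\right) = - \frac{18}{5}$)
$- - 7 z{\left(2 - 2 \right)} \left(\left(-2\right) \left(-3\right)\right) = - \left(-7\right) \left(- \frac{18}{5}\right) \left(\left(-2\right) \left(-3\right)\right) = - \frac{126 \cdot 6}{5} = \left(-1\right) \frac{756}{5} = - \frac{756}{5}$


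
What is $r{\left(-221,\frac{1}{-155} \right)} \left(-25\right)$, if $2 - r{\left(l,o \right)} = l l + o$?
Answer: $\frac{37850220}{31} \approx 1.221 \cdot 10^{6}$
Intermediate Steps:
$r{\left(l,o \right)} = 2 - o - l^{2}$ ($r{\left(l,o \right)} = 2 - \left(l l + o\right) = 2 - \left(l^{2} + o\right) = 2 - \left(o + l^{2}\right) = 2 - o - l^{2}$)
$r{\left(-221,\frac{1}{-155} \right)} \left(-25\right) = \left(2 - \frac{1}{-155} - \left(-221\right)^{2}\right) \left(-25\right) = \left(2 - - \frac{1}{155} - 48841\right) \left(-25\right) = \left(2 + \frac{1}{155} - 48841\right) \left(-25\right) = \left(- \frac{7570044}{155}\right) \left(-25\right) = \frac{37850220}{31}$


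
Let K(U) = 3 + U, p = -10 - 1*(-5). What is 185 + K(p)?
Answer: 183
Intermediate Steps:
p = -5 (p = -10 + 5 = -5)
185 + K(p) = 185 + (3 - 5) = 185 - 2 = 183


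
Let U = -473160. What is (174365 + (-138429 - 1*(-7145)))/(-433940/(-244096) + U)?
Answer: -2628974944/28874007355 ≈ -0.091050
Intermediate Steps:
(174365 + (-138429 - 1*(-7145)))/(-433940/(-244096) + U) = (174365 + (-138429 - 1*(-7145)))/(-433940/(-244096) - 473160) = (174365 + (-138429 + 7145))/(-433940*(-1/244096) - 473160) = (174365 - 131284)/(108485/61024 - 473160) = 43081/(-28874007355/61024) = 43081*(-61024/28874007355) = -2628974944/28874007355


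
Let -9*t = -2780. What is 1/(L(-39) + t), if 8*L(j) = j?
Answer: 72/21889 ≈ 0.0032893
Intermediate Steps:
t = 2780/9 (t = -⅑*(-2780) = 2780/9 ≈ 308.89)
L(j) = j/8
1/(L(-39) + t) = 1/((⅛)*(-39) + 2780/9) = 1/(-39/8 + 2780/9) = 1/(21889/72) = 72/21889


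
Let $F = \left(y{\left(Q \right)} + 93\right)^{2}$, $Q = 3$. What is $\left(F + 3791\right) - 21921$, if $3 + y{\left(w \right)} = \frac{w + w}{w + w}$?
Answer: $-9849$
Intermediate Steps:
$y{\left(w \right)} = -2$ ($y{\left(w \right)} = -3 + \frac{w + w}{w + w} = -3 + \frac{2 w}{2 w} = -3 + 2 w \frac{1}{2 w} = -3 + 1 = -2$)
$F = 8281$ ($F = \left(-2 + 93\right)^{2} = 91^{2} = 8281$)
$\left(F + 3791\right) - 21921 = \left(8281 + 3791\right) - 21921 = 12072 - 21921 = -9849$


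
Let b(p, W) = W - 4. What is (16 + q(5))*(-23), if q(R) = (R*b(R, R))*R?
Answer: -943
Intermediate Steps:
b(p, W) = -4 + W
q(R) = R²*(-4 + R) (q(R) = (R*(-4 + R))*R = R²*(-4 + R))
(16 + q(5))*(-23) = (16 + 5²*(-4 + 5))*(-23) = (16 + 25*1)*(-23) = (16 + 25)*(-23) = 41*(-23) = -943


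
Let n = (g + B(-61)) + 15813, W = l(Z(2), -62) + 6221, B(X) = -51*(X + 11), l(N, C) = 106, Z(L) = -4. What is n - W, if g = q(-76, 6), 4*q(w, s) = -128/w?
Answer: 228692/19 ≈ 12036.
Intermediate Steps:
q(w, s) = -32/w (q(w, s) = (-128/w)/4 = -32/w)
g = 8/19 (g = -32/(-76) = -32*(-1/76) = 8/19 ≈ 0.42105)
B(X) = -561 - 51*X (B(X) = -51*(11 + X) = -561 - 51*X)
W = 6327 (W = 106 + 6221 = 6327)
n = 348905/19 (n = (8/19 + (-561 - 51*(-61))) + 15813 = (8/19 + (-561 + 3111)) + 15813 = (8/19 + 2550) + 15813 = 48458/19 + 15813 = 348905/19 ≈ 18363.)
n - W = 348905/19 - 1*6327 = 348905/19 - 6327 = 228692/19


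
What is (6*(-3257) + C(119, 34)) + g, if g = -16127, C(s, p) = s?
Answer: -35550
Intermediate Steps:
(6*(-3257) + C(119, 34)) + g = (6*(-3257) + 119) - 16127 = (-19542 + 119) - 16127 = -19423 - 16127 = -35550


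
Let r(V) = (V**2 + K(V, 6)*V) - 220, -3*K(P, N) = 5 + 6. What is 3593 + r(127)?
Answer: 57109/3 ≈ 19036.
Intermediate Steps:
K(P, N) = -11/3 (K(P, N) = -(5 + 6)/3 = -1/3*11 = -11/3)
r(V) = -220 + V**2 - 11*V/3 (r(V) = (V**2 - 11*V/3) - 220 = -220 + V**2 - 11*V/3)
3593 + r(127) = 3593 + (-220 + 127**2 - 11/3*127) = 3593 + (-220 + 16129 - 1397/3) = 3593 + 46330/3 = 57109/3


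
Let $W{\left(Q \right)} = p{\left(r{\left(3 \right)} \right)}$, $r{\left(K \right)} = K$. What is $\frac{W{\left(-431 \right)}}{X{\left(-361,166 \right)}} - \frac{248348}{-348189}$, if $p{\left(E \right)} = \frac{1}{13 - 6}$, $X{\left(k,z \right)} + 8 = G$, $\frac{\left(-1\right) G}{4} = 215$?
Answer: $\frac{1508614259}{2115596364} \approx 0.71309$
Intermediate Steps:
$G = -860$ ($G = \left(-4\right) 215 = -860$)
$X{\left(k,z \right)} = -868$ ($X{\left(k,z \right)} = -8 - 860 = -868$)
$p{\left(E \right)} = \frac{1}{7}$
$W{\left(Q \right)} = \frac{1}{7}$
$\frac{W{\left(-431 \right)}}{X{\left(-361,166 \right)}} - \frac{248348}{-348189} = \frac{1}{7 \left(-868\right)} - \frac{248348}{-348189} = \frac{1}{7} \left(- \frac{1}{868}\right) - - \frac{248348}{348189} = - \frac{1}{6076} + \frac{248348}{348189} = \frac{1508614259}{2115596364}$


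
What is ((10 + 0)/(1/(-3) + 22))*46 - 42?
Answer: -270/13 ≈ -20.769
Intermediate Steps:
((10 + 0)/(1/(-3) + 22))*46 - 42 = (10/(-1/3 + 22))*46 - 42 = (10/(65/3))*46 - 42 = (10*(3/65))*46 - 42 = (6/13)*46 - 42 = 276/13 - 42 = -270/13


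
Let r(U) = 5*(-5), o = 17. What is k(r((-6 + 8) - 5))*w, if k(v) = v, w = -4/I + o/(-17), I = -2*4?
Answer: 25/2 ≈ 12.500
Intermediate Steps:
I = -8
r(U) = -25
w = -½ (w = -4/(-8) + 17/(-17) = -4*(-⅛) + 17*(-1/17) = ½ - 1 = -½ ≈ -0.50000)
k(r((-6 + 8) - 5))*w = -25*(-½) = 25/2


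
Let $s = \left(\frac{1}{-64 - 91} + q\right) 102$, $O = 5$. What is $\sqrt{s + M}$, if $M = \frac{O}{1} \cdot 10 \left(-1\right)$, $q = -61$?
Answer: $\frac{i \sqrt{150700610}}{155} \approx 79.2 i$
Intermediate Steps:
$s = - \frac{964512}{155}$ ($s = \left(\frac{1}{-64 - 91} - 61\right) 102 = \left(\frac{1}{-155} - 61\right) 102 = \left(- \frac{1}{155} - 61\right) 102 = \left(- \frac{9456}{155}\right) 102 = - \frac{964512}{155} \approx -6222.7$)
$M = -50$ ($M = \frac{5}{1} \cdot 10 \left(-1\right) = 5 \cdot 1 \cdot 10 \left(-1\right) = 5 \cdot 10 \left(-1\right) = 50 \left(-1\right) = -50$)
$\sqrt{s + M} = \sqrt{- \frac{964512}{155} - 50} = \sqrt{- \frac{972262}{155}} = \frac{i \sqrt{150700610}}{155}$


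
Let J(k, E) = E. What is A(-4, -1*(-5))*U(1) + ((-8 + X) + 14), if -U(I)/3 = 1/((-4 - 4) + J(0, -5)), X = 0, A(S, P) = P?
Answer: 93/13 ≈ 7.1538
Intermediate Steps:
U(I) = 3/13 (U(I) = -3/((-4 - 4) - 5) = -3/(-8 - 5) = -3/(-13) = -3*(-1/13) = 3/13)
A(-4, -1*(-5))*U(1) + ((-8 + X) + 14) = -1*(-5)*(3/13) + ((-8 + 0) + 14) = 5*(3/13) + (-8 + 14) = 15/13 + 6 = 93/13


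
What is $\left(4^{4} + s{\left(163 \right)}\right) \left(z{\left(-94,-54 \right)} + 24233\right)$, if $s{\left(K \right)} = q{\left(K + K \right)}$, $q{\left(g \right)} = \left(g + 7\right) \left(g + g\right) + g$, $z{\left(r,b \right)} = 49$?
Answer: $5286142836$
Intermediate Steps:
$q{\left(g \right)} = g + 2 g \left(7 + g\right)$ ($q{\left(g \right)} = \left(7 + g\right) 2 g + g = 2 g \left(7 + g\right) + g = g + 2 g \left(7 + g\right)$)
$s{\left(K \right)} = 2 K \left(15 + 4 K\right)$ ($s{\left(K \right)} = \left(K + K\right) \left(15 + 2 \left(K + K\right)\right) = 2 K \left(15 + 2 \cdot 2 K\right) = 2 K \left(15 + 4 K\right)$)
$\left(4^{4} + s{\left(163 \right)}\right) \left(z{\left(-94,-54 \right)} + 24233\right) = \left(4^{4} + 2 \cdot 163 \left(15 + 4 \cdot 163\right)\right) \left(49 + 24233\right) = \left(256 + 2 \cdot 163 \left(15 + 652\right)\right) 24282 = \left(256 + 2 \cdot 163 \cdot 667\right) 24282 = \left(256 + 217442\right) 24282 = 217698 \cdot 24282 = 5286142836$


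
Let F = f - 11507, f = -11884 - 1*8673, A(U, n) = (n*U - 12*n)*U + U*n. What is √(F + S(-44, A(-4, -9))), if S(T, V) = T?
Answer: 2*I*√8027 ≈ 179.19*I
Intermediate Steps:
A(U, n) = U*n + U*(-12*n + U*n) (A(U, n) = (U*n - 12*n)*U + U*n = (-12*n + U*n)*U + U*n = U*(-12*n + U*n) + U*n = U*n + U*(-12*n + U*n))
f = -20557 (f = -11884 - 8673 = -20557)
F = -32064 (F = -20557 - 11507 = -32064)
√(F + S(-44, A(-4, -9))) = √(-32064 - 44) = √(-32108) = 2*I*√8027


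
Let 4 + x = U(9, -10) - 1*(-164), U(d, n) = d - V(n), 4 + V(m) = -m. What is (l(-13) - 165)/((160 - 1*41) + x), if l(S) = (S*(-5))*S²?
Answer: 5410/141 ≈ 38.369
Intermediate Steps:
V(m) = -4 - m
l(S) = -5*S³ (l(S) = (-5*S)*S² = -5*S³)
U(d, n) = 4 + d + n (U(d, n) = d - (-4 - n) = d + (4 + n) = 4 + d + n)
x = 163 (x = -4 + ((4 + 9 - 10) - 1*(-164)) = -4 + (3 + 164) = -4 + 167 = 163)
(l(-13) - 165)/((160 - 1*41) + x) = (-5*(-13)³ - 165)/((160 - 1*41) + 163) = (-5*(-2197) - 165)/((160 - 41) + 163) = (10985 - 165)/(119 + 163) = 10820/282 = 10820*(1/282) = 5410/141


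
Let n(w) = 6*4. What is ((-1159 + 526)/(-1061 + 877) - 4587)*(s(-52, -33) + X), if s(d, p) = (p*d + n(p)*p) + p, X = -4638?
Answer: 3160126125/184 ≈ 1.7175e+7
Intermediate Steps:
n(w) = 24
s(d, p) = 25*p + d*p (s(d, p) = (p*d + 24*p) + p = (d*p + 24*p) + p = (24*p + d*p) + p = 25*p + d*p)
((-1159 + 526)/(-1061 + 877) - 4587)*(s(-52, -33) + X) = ((-1159 + 526)/(-1061 + 877) - 4587)*(-33*(25 - 52) - 4638) = (-633/(-184) - 4587)*(-33*(-27) - 4638) = (-633*(-1/184) - 4587)*(891 - 4638) = (633/184 - 4587)*(-3747) = -843375/184*(-3747) = 3160126125/184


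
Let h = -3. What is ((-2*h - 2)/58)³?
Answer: 8/24389 ≈ 0.00032802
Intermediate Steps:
((-2*h - 2)/58)³ = ((-2*(-3) - 2)/58)³ = ((6 - 2)*(1/58))³ = (4*(1/58))³ = (2/29)³ = 8/24389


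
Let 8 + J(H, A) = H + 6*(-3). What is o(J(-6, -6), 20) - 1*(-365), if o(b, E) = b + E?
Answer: 353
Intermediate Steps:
J(H, A) = -26 + H (J(H, A) = -8 + (H + 6*(-3)) = -8 + (H - 18) = -8 + (-18 + H) = -26 + H)
o(b, E) = E + b
o(J(-6, -6), 20) - 1*(-365) = (20 + (-26 - 6)) - 1*(-365) = (20 - 32) + 365 = -12 + 365 = 353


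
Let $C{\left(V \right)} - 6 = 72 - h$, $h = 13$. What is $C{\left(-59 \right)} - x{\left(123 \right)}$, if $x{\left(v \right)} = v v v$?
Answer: $-1860802$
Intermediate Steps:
$x{\left(v \right)} = v^{3}$ ($x{\left(v \right)} = v^{2} v = v^{3}$)
$C{\left(V \right)} = 65$ ($C{\left(V \right)} = 6 + \left(72 - 13\right) = 6 + 59 = 65$)
$C{\left(-59 \right)} - x{\left(123 \right)} = 65 - 123^{3} = 65 - 1860867 = -1860802$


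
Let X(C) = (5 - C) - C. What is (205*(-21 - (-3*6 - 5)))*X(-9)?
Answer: 9430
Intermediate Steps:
X(C) = 5 - 2*C
(205*(-21 - (-3*6 - 5)))*X(-9) = (205*(-21 - (-3*6 - 5)))*(5 - 2*(-9)) = (205*(-21 - (-18 - 5)))*(5 + 18) = (205*(-21 - 1*(-23)))*23 = (205*(-21 + 23))*23 = (205*2)*23 = 410*23 = 9430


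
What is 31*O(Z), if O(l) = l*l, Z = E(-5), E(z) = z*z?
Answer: 19375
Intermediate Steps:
E(z) = z**2
Z = 25 (Z = (-5)**2 = 25)
O(l) = l**2
31*O(Z) = 31*25**2 = 31*625 = 19375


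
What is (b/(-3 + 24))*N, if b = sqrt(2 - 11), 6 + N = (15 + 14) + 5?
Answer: 4*I ≈ 4.0*I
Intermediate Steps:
N = 28 (N = -6 + ((15 + 14) + 5) = -6 + (29 + 5) = -6 + 34 = 28)
b = 3*I (b = sqrt(-9) = 3*I ≈ 3.0*I)
(b/(-3 + 24))*N = ((3*I)/(-3 + 24))*28 = ((3*I)/21)*28 = (I/7)*28 = 4*I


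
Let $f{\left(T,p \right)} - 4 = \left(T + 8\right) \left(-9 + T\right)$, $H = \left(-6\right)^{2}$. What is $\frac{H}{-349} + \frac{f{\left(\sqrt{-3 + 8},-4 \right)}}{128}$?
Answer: $- \frac{26595}{44672} - \frac{\sqrt{5}}{128} \approx -0.61281$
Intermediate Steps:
$H = 36$
$f{\left(T,p \right)} = 4 + \left(-9 + T\right) \left(8 + T\right)$ ($f{\left(T,p \right)} = 4 + \left(T + 8\right) \left(-9 + T\right) = 4 + \left(8 + T\right) \left(-9 + T\right) = 4 + \left(-9 + T\right) \left(8 + T\right)$)
$\frac{H}{-349} + \frac{f{\left(\sqrt{-3 + 8},-4 \right)}}{128} = \frac{36}{-349} + \frac{-68 + \left(\sqrt{-3 + 8}\right)^{2} - \sqrt{-3 + 8}}{128} = 36 \left(- \frac{1}{349}\right) + \left(-68 + \left(\sqrt{5}\right)^{2} - \sqrt{5}\right) \frac{1}{128} = - \frac{36}{349} + \left(-68 + 5 - \sqrt{5}\right) \frac{1}{128} = - \frac{36}{349} + \left(-63 - \sqrt{5}\right) \frac{1}{128} = - \frac{36}{349} - \left(\frac{63}{128} + \frac{\sqrt{5}}{128}\right) = - \frac{26595}{44672} - \frac{\sqrt{5}}{128}$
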